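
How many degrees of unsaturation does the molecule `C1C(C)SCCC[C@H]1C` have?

Molecular formula from the SMILES: C8H16S.
DoU = (2C + 2 + N − H − X)/2 = (2·8 + 2 + 0 − 16 − 0)/2 = 2/2 = 1.
(Structurally: 1 ring(s) + 0 π bond(s) = 1.)

1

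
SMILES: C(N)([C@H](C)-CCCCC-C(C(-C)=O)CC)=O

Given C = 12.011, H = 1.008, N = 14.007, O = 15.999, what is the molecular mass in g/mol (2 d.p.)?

Molecular formula: C13H25NO2.
M = 13×12.011 + 25×1.008 + 1×14.007 + 2×15.999 = 227.35 g/mol.

227.35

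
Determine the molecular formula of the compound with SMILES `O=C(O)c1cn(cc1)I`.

C5H4INO2

Heavy atoms from the SMILES: 5 C, 1 I, 1 N, 2 O.
Implicit hydrogens by atom environment:
  3 × C (aromatic): 1 H each → 3
  1 × C (aromatic): no H
  1 × C: no H
  1 × I: no H
  1 × N (aromatic): no H
  1 × O: 1 H
  1 × O: no H
  Total hydrogens = 4.
Molecular formula: C5H4INO2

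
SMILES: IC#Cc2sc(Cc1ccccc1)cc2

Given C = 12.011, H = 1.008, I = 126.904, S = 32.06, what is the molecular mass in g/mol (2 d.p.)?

324.18

Molecular formula: C13H9IS.
M = 13×12.011 + 9×1.008 + 1×126.904 + 1×32.06 = 324.18 g/mol.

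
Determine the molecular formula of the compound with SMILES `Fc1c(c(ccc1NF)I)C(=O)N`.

Heavy atoms from the SMILES: 7 C, 2 F, 1 I, 2 N, 1 O.
Implicit hydrogens by atom environment:
  4 × C (aromatic): no H
  2 × C (aromatic): 1 H each → 2
  2 × F: no H
  1 × C: no H
  1 × I: no H
  1 × N: 2 H
  1 × N: 1 H
  1 × O: no H
  Total hydrogens = 5.
Molecular formula: C7H5F2IN2O

C7H5F2IN2O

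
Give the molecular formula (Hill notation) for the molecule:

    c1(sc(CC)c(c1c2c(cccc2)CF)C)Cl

Heavy atoms from the SMILES: 14 C, 1 Cl, 1 F, 1 S.
Implicit hydrogens by atom environment:
  6 × C (aromatic): no H
  4 × C (aromatic): 1 H each → 4
  2 × C: 3 H each → 6
  2 × C: 2 H each → 4
  1 × Cl: no H
  1 × F: no H
  1 × S (aromatic): no H
  Total hydrogens = 14.
Molecular formula: C14H14ClFS

C14H14ClFS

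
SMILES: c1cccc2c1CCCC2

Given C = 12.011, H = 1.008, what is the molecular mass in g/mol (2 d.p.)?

Molecular formula: C10H12.
M = 10×12.011 + 12×1.008 = 132.21 g/mol.

132.21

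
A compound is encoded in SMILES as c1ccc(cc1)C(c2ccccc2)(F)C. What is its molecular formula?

C14H13F

Heavy atoms from the SMILES: 14 C, 1 F.
Implicit hydrogens by atom environment:
  10 × C (aromatic): 1 H each → 10
  2 × C (aromatic): no H
  1 × C: 3 H
  1 × C: no H
  1 × F: no H
  Total hydrogens = 13.
Molecular formula: C14H13F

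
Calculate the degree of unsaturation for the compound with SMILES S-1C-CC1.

1

Molecular formula from the SMILES: C3H6S.
DoU = (2C + 2 + N − H − X)/2 = (2·3 + 2 + 0 − 6 − 0)/2 = 2/2 = 1.
(Structurally: 1 ring(s) + 0 π bond(s) = 1.)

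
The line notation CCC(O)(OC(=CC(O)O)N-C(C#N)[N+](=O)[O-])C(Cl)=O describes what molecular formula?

C9H12ClN3O7

Heavy atoms from the SMILES: 9 C, 1 Cl, 3 N, 7 O.
Implicit hydrogens by atom environment:
  4 × C: no H
  3 × C: 1 H each → 3
  3 × O: 1 H each → 3
  3 × O: no H
  1 × C: 3 H
  1 × C: 2 H
  1 × Cl: no H
  1 × N: 1 H
  1 × N: no H
  1 × N (charge +1): no H
  1 × O (charge -1): no H
  Total hydrogens = 12.
Molecular formula: C9H12ClN3O7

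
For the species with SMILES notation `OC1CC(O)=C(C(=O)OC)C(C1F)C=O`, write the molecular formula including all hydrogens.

Heavy atoms from the SMILES: 9 C, 1 F, 5 O.
Implicit hydrogens by atom environment:
  4 × C: 1 H each → 4
  3 × C: no H
  3 × O: no H
  2 × O: 1 H each → 2
  1 × C: 3 H
  1 × C: 2 H
  1 × F: no H
  Total hydrogens = 11.
Molecular formula: C9H11FO5

C9H11FO5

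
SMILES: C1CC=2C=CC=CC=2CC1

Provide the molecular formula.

Heavy atoms from the SMILES: 10 C.
Implicit hydrogens by atom environment:
  4 × C: 2 H each → 8
  4 × C (aromatic): 1 H each → 4
  2 × C (aromatic): no H
  Total hydrogens = 12.
Molecular formula: C10H12

C10H12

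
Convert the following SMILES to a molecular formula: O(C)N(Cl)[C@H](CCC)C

Heavy atoms from the SMILES: 6 C, 1 Cl, 1 N, 1 O.
Implicit hydrogens by atom environment:
  3 × C: 3 H each → 9
  2 × C: 2 H each → 4
  1 × C: 1 H
  1 × Cl: no H
  1 × N: no H
  1 × O: no H
  Total hydrogens = 14.
Molecular formula: C6H14ClNO

C6H14ClNO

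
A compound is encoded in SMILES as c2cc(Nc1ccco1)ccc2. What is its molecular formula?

C10H9NO

Heavy atoms from the SMILES: 10 C, 1 N, 1 O.
Implicit hydrogens by atom environment:
  8 × C (aromatic): 1 H each → 8
  2 × C (aromatic): no H
  1 × N: 1 H
  1 × O (aromatic): no H
  Total hydrogens = 9.
Molecular formula: C10H9NO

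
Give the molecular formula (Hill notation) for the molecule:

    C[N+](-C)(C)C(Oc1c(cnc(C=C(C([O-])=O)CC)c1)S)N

Heavy atoms from the SMILES: 14 C, 3 N, 3 O, 1 S.
Implicit hydrogens by atom environment:
  4 × C: 3 H each → 12
  3 × C (aromatic): no H
  2 × C (aromatic): 1 H each → 2
  2 × C: 1 H each → 2
  2 × C: no H
  2 × O: no H
  1 × C: 2 H
  1 × N: 2 H
  1 × N (aromatic): no H
  1 × N (charge +1): no H
  1 × O (charge -1): no H
  1 × S: 1 H
  Total hydrogens = 21.
Molecular formula: C14H21N3O3S

C14H21N3O3S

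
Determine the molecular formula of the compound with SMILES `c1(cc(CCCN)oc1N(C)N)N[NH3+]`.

C8H18N5O+

Heavy atoms from the SMILES: 8 C, 5 N, 1 O.
Implicit hydrogens by atom environment:
  3 × C: 2 H each → 6
  3 × C (aromatic): no H
  2 × N: 2 H each → 4
  1 × C: 3 H
  1 × C (aromatic): 1 H
  1 × N (charge +1): 3 H
  1 × N: 1 H
  1 × N: no H
  1 × O (aromatic): no H
  Total hydrogens = 18.
Net charge +1.
Molecular formula: C8H18N5O+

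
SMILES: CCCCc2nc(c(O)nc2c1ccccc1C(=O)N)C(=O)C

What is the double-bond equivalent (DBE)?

10

Molecular formula from the SMILES: C17H19N3O3.
DoU = (2C + 2 + N − H − X)/2 = (2·17 + 2 + 3 − 19 − 0)/2 = 20/2 = 10.
(Structurally: 2 ring(s) + 8 π bond(s) = 10.)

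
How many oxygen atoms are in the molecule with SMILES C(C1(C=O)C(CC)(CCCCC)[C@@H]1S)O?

The symbol for oxygen appears 2 times in the SMILES.

2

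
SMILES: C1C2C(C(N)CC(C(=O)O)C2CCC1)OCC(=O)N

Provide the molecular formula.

C13H22N2O4

Heavy atoms from the SMILES: 13 C, 2 N, 4 O.
Implicit hydrogens by atom environment:
  6 × C: 2 H each → 12
  5 × C: 1 H each → 5
  3 × O: no H
  2 × C: no H
  2 × N: 2 H each → 4
  1 × O: 1 H
  Total hydrogens = 22.
Molecular formula: C13H22N2O4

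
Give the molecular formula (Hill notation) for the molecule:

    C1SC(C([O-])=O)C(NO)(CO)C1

Heavy atoms from the SMILES: 6 C, 1 N, 4 O, 1 S.
Implicit hydrogens by atom environment:
  3 × C: 2 H each → 6
  2 × C: no H
  2 × O: 1 H each → 2
  1 × C: 1 H
  1 × N: 1 H
  1 × O: no H
  1 × O (charge -1): no H
  1 × S: no H
  Total hydrogens = 10.
Net charge -1.
Molecular formula: C6H10NO4S-

C6H10NO4S-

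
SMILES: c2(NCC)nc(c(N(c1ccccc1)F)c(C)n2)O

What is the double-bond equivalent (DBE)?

8

Molecular formula from the SMILES: C13H15FN4O.
DoU = (2C + 2 + N − H − X)/2 = (2·13 + 2 + 4 − 15 − 1)/2 = 16/2 = 8.
(Structurally: 2 ring(s) + 6 π bond(s) = 8.)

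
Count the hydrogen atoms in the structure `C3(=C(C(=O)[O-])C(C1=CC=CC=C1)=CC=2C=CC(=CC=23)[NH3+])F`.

Hydrogens are implicit in SMILES; fill each atom to its normal valence:
  9 × C (aromatic): 1 H each → 9
  7 × C (aromatic): no H
  1 × C: no H
  1 × F: no H
  1 × N (charge +1): 3 H
  1 × O: no H
  1 × O (charge -1): no H
  Total hydrogens = 12.

12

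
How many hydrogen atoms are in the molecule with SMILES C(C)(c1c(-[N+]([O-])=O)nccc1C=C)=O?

8

Hydrogens are implicit in SMILES; fill each atom to its normal valence:
  3 × C (aromatic): no H
  2 × C (aromatic): 1 H each → 2
  2 × O: no H
  1 × C: 3 H
  1 × C: 2 H
  1 × C: 1 H
  1 × C: no H
  1 × N (aromatic): no H
  1 × N (charge +1): no H
  1 × O (charge -1): no H
  Total hydrogens = 8.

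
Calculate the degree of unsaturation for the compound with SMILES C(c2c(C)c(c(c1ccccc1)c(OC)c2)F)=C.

9

Molecular formula from the SMILES: C16H15FO.
DoU = (2C + 2 + N − H − X)/2 = (2·16 + 2 + 0 − 15 − 1)/2 = 18/2 = 9.
(Structurally: 2 ring(s) + 7 π bond(s) = 9.)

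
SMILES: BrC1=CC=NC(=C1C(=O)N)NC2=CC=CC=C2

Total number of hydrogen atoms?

10

Hydrogens are implicit in SMILES; fill each atom to its normal valence:
  7 × C (aromatic): 1 H each → 7
  4 × C (aromatic): no H
  1 × Br: no H
  1 × C: no H
  1 × N: 2 H
  1 × N: 1 H
  1 × N (aromatic): no H
  1 × O: no H
  Total hydrogens = 10.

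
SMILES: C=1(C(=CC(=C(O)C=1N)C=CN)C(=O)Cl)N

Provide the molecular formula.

C9H10ClN3O2

Heavy atoms from the SMILES: 9 C, 1 Cl, 3 N, 2 O.
Implicit hydrogens by atom environment:
  5 × C (aromatic): no H
  3 × N: 2 H each → 6
  2 × C: 1 H each → 2
  1 × C (aromatic): 1 H
  1 × C: no H
  1 × Cl: no H
  1 × O: 1 H
  1 × O: no H
  Total hydrogens = 10.
Molecular formula: C9H10ClN3O2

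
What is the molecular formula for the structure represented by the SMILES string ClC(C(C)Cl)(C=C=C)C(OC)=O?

Heavy atoms from the SMILES: 8 C, 2 Cl, 2 O.
Implicit hydrogens by atom environment:
  3 × C: no H
  2 × C: 3 H each → 6
  2 × C: 1 H each → 2
  2 × Cl: no H
  2 × O: no H
  1 × C: 2 H
  Total hydrogens = 10.
Molecular formula: C8H10Cl2O2

C8H10Cl2O2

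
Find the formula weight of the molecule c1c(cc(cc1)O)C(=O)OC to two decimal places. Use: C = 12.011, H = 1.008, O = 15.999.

152.15

Molecular formula: C8H8O3.
M = 8×12.011 + 8×1.008 + 3×15.999 = 152.15 g/mol.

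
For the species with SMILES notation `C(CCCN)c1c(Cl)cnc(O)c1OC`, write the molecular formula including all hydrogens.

C10H15ClN2O2

Heavy atoms from the SMILES: 10 C, 1 Cl, 2 N, 2 O.
Implicit hydrogens by atom environment:
  4 × C: 2 H each → 8
  4 × C (aromatic): no H
  1 × C: 3 H
  1 × C (aromatic): 1 H
  1 × Cl: no H
  1 × N: 2 H
  1 × N (aromatic): no H
  1 × O: 1 H
  1 × O: no H
  Total hydrogens = 15.
Molecular formula: C10H15ClN2O2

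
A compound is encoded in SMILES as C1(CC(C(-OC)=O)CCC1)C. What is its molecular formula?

C9H16O2

Heavy atoms from the SMILES: 9 C, 2 O.
Implicit hydrogens by atom environment:
  4 × C: 2 H each → 8
  2 × C: 3 H each → 6
  2 × C: 1 H each → 2
  2 × O: no H
  1 × C: no H
  Total hydrogens = 16.
Molecular formula: C9H16O2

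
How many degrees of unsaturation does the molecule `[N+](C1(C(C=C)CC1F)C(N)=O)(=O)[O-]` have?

Molecular formula from the SMILES: C7H9FN2O3.
DoU = (2C + 2 + N − H − X)/2 = (2·7 + 2 + 2 − 9 − 1)/2 = 8/2 = 4.
(Structurally: 1 ring(s) + 3 π bond(s) = 4.)

4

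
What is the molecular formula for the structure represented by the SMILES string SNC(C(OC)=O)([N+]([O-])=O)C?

C4H8N2O4S

Heavy atoms from the SMILES: 4 C, 2 N, 4 O, 1 S.
Implicit hydrogens by atom environment:
  3 × O: no H
  2 × C: 3 H each → 6
  2 × C: no H
  1 × N: 1 H
  1 × N (charge +1): no H
  1 × O (charge -1): no H
  1 × S: 1 H
  Total hydrogens = 8.
Molecular formula: C4H8N2O4S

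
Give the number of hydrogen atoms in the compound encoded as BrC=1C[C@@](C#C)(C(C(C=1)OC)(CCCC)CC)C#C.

23

Hydrogens are implicit in SMILES; fill each atom to its normal valence:
  5 × C: 2 H each → 10
  5 × C: no H
  4 × C: 1 H each → 4
  3 × C: 3 H each → 9
  1 × Br: no H
  1 × O: no H
  Total hydrogens = 23.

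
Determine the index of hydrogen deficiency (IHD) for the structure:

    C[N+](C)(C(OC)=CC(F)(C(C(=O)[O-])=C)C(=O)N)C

4

Molecular formula from the SMILES: C11H17FN2O4.
DoU = (2C + 2 + N − H − X)/2 = (2·11 + 2 + 2 − 17 − 1)/2 = 8/2 = 4.
(Structurally: 0 ring(s) + 4 π bond(s) = 4.)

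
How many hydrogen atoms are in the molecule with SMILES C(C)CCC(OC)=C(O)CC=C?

Hydrogens are implicit in SMILES; fill each atom to its normal valence:
  5 × C: 2 H each → 10
  2 × C: 3 H each → 6
  2 × C: no H
  1 × C: 1 H
  1 × O: 1 H
  1 × O: no H
  Total hydrogens = 18.

18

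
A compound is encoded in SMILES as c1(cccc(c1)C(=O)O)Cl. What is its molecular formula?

C7H5ClO2

Heavy atoms from the SMILES: 7 C, 1 Cl, 2 O.
Implicit hydrogens by atom environment:
  4 × C (aromatic): 1 H each → 4
  2 × C (aromatic): no H
  1 × C: no H
  1 × Cl: no H
  1 × O: 1 H
  1 × O: no H
  Total hydrogens = 5.
Molecular formula: C7H5ClO2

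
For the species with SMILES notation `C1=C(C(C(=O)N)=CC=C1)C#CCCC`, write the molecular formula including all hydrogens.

Heavy atoms from the SMILES: 12 C, 1 N, 1 O.
Implicit hydrogens by atom environment:
  4 × C (aromatic): 1 H each → 4
  3 × C: no H
  2 × C: 2 H each → 4
  2 × C (aromatic): no H
  1 × C: 3 H
  1 × N: 2 H
  1 × O: no H
  Total hydrogens = 13.
Molecular formula: C12H13NO

C12H13NO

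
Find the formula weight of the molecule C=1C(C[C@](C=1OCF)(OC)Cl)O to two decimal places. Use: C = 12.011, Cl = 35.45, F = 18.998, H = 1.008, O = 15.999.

196.60

Molecular formula: C7H10ClFO3.
M = 7×12.011 + 1×35.45 + 1×18.998 + 10×1.008 + 3×15.999 = 196.60 g/mol.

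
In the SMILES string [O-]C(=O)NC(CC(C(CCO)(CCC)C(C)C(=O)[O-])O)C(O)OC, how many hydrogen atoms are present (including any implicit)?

Hydrogens are implicit in SMILES; fill each atom to its normal valence:
  5 × C: 2 H each → 10
  4 × C: 1 H each → 4
  3 × C: 3 H each → 9
  3 × C: no H
  3 × O: 1 H each → 3
  3 × O: no H
  2 × O (charge -1): no H
  1 × N: 1 H
  Total hydrogens = 27.

27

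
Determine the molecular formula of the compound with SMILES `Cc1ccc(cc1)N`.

Heavy atoms from the SMILES: 7 C, 1 N.
Implicit hydrogens by atom environment:
  4 × C (aromatic): 1 H each → 4
  2 × C (aromatic): no H
  1 × C: 3 H
  1 × N: 2 H
  Total hydrogens = 9.
Molecular formula: C7H9N

C7H9N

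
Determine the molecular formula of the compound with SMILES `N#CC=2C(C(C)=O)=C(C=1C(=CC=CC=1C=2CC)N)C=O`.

C16H14N2O2

Heavy atoms from the SMILES: 16 C, 2 N, 2 O.
Implicit hydrogens by atom environment:
  7 × C (aromatic): no H
  3 × C (aromatic): 1 H each → 3
  2 × C: 3 H each → 6
  2 × C: no H
  2 × O: no H
  1 × C: 2 H
  1 × C: 1 H
  1 × N: 2 H
  1 × N: no H
  Total hydrogens = 14.
Molecular formula: C16H14N2O2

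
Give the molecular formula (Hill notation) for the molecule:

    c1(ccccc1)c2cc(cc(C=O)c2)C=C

C15H12O

Heavy atoms from the SMILES: 15 C, 1 O.
Implicit hydrogens by atom environment:
  8 × C (aromatic): 1 H each → 8
  4 × C (aromatic): no H
  2 × C: 1 H each → 2
  1 × C: 2 H
  1 × O: no H
  Total hydrogens = 12.
Molecular formula: C15H12O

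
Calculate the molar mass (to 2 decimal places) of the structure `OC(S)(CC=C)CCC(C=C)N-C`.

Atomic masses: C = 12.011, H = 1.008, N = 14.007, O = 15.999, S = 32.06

Molecular formula: C10H19NOS.
M = 10×12.011 + 19×1.008 + 1×14.007 + 1×15.999 + 1×32.06 = 201.33 g/mol.

201.33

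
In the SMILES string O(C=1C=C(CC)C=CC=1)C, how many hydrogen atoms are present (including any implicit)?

Hydrogens are implicit in SMILES; fill each atom to its normal valence:
  4 × C (aromatic): 1 H each → 4
  2 × C: 3 H each → 6
  2 × C (aromatic): no H
  1 × C: 2 H
  1 × O: no H
  Total hydrogens = 12.

12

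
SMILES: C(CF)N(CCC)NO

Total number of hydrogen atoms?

Hydrogens are implicit in SMILES; fill each atom to its normal valence:
  4 × C: 2 H each → 8
  1 × C: 3 H
  1 × F: no H
  1 × N: 1 H
  1 × N: no H
  1 × O: 1 H
  Total hydrogens = 13.

13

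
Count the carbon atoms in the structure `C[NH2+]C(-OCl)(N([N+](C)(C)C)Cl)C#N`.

6

The symbol for carbon appears 6 times in the SMILES. (Cl is a single chlorine, not C + l.)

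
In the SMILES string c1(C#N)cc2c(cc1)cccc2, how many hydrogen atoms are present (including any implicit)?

Hydrogens are implicit in SMILES; fill each atom to its normal valence:
  7 × C (aromatic): 1 H each → 7
  3 × C (aromatic): no H
  1 × C: no H
  1 × N: no H
  Total hydrogens = 7.

7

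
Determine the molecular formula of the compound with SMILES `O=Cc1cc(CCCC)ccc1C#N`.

C12H13NO

Heavy atoms from the SMILES: 12 C, 1 N, 1 O.
Implicit hydrogens by atom environment:
  3 × C: 2 H each → 6
  3 × C (aromatic): 1 H each → 3
  3 × C (aromatic): no H
  1 × C: 3 H
  1 × C: 1 H
  1 × C: no H
  1 × N: no H
  1 × O: no H
  Total hydrogens = 13.
Molecular formula: C12H13NO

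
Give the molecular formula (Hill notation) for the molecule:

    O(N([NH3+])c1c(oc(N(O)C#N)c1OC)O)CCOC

Heavy atoms from the SMILES: 9 C, 4 N, 6 O.
Implicit hydrogens by atom environment:
  4 × C (aromatic): no H
  3 × N: no H
  3 × O: no H
  2 × C: 3 H each → 6
  2 × C: 2 H each → 4
  2 × O: 1 H each → 2
  1 × C: no H
  1 × N (charge +1): 3 H
  1 × O (aromatic): no H
  Total hydrogens = 15.
Net charge +1.
Molecular formula: C9H15N4O6+

C9H15N4O6+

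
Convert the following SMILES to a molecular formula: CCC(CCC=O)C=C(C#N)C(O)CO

C11H17NO3

Heavy atoms from the SMILES: 11 C, 1 N, 3 O.
Implicit hydrogens by atom environment:
  4 × C: 2 H each → 8
  4 × C: 1 H each → 4
  2 × C: no H
  2 × O: 1 H each → 2
  1 × C: 3 H
  1 × N: no H
  1 × O: no H
  Total hydrogens = 17.
Molecular formula: C11H17NO3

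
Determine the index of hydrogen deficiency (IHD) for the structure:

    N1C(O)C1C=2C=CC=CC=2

Molecular formula from the SMILES: C8H9NO.
DoU = (2C + 2 + N − H − X)/2 = (2·8 + 2 + 1 − 9 − 0)/2 = 10/2 = 5.
(Structurally: 2 ring(s) + 3 π bond(s) = 5.)

5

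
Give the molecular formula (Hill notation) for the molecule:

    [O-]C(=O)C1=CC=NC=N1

C5H3N2O2-

Heavy atoms from the SMILES: 5 C, 2 N, 2 O.
Implicit hydrogens by atom environment:
  3 × C (aromatic): 1 H each → 3
  2 × N (aromatic): no H
  1 × C (aromatic): no H
  1 × C: no H
  1 × O: no H
  1 × O (charge -1): no H
  Total hydrogens = 3.
Net charge -1.
Molecular formula: C5H3N2O2-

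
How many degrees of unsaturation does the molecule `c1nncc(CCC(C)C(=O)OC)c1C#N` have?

7

Molecular formula from the SMILES: C11H13N3O2.
DoU = (2C + 2 + N − H − X)/2 = (2·11 + 2 + 3 − 13 − 0)/2 = 14/2 = 7.
(Structurally: 1 ring(s) + 6 π bond(s) = 7.)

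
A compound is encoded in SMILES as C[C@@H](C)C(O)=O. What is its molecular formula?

C4H8O2

Heavy atoms from the SMILES: 4 C, 2 O.
Implicit hydrogens by atom environment:
  2 × C: 3 H each → 6
  1 × C: 1 H
  1 × C: no H
  1 × O: 1 H
  1 × O: no H
  Total hydrogens = 8.
Molecular formula: C4H8O2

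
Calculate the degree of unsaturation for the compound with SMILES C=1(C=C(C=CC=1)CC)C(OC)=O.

Molecular formula from the SMILES: C10H12O2.
DoU = (2C + 2 + N − H − X)/2 = (2·10 + 2 + 0 − 12 − 0)/2 = 10/2 = 5.
(Structurally: 1 ring(s) + 4 π bond(s) = 5.)

5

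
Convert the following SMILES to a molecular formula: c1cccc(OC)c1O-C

Heavy atoms from the SMILES: 8 C, 2 O.
Implicit hydrogens by atom environment:
  4 × C (aromatic): 1 H each → 4
  2 × C: 3 H each → 6
  2 × C (aromatic): no H
  2 × O: no H
  Total hydrogens = 10.
Molecular formula: C8H10O2

C8H10O2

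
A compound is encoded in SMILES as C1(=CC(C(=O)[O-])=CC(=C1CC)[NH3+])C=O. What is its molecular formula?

C10H11NO3

Heavy atoms from the SMILES: 10 C, 1 N, 3 O.
Implicit hydrogens by atom environment:
  4 × C (aromatic): no H
  2 × C (aromatic): 1 H each → 2
  2 × O: no H
  1 × C: 3 H
  1 × C: 2 H
  1 × C: 1 H
  1 × C: no H
  1 × N (charge +1): 3 H
  1 × O (charge -1): no H
  Total hydrogens = 11.
Molecular formula: C10H11NO3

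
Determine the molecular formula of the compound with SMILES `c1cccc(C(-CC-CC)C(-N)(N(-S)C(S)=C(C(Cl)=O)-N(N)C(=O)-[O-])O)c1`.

C16H22ClN4O4S2-

Heavy atoms from the SMILES: 16 C, 1 Cl, 4 N, 4 O, 2 S.
Implicit hydrogens by atom environment:
  5 × C (aromatic): 1 H each → 5
  5 × C: no H
  3 × C: 2 H each → 6
  2 × N: 2 H each → 4
  2 × N: no H
  2 × O: no H
  2 × S: 1 H each → 2
  1 × C: 3 H
  1 × C: 1 H
  1 × C (aromatic): no H
  1 × Cl: no H
  1 × O: 1 H
  1 × O (charge -1): no H
  Total hydrogens = 22.
Net charge -1.
Molecular formula: C16H22ClN4O4S2-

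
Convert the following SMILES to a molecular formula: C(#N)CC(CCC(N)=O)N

C6H11N3O

Heavy atoms from the SMILES: 6 C, 3 N, 1 O.
Implicit hydrogens by atom environment:
  3 × C: 2 H each → 6
  2 × C: no H
  2 × N: 2 H each → 4
  1 × C: 1 H
  1 × N: no H
  1 × O: no H
  Total hydrogens = 11.
Molecular formula: C6H11N3O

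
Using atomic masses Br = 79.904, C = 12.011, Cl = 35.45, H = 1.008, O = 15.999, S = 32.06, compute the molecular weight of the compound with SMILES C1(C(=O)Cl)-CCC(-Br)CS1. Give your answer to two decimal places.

Molecular formula: C6H8BrClOS.
M = 1×79.904 + 6×12.011 + 1×35.45 + 8×1.008 + 1×15.999 + 1×32.06 = 243.54 g/mol.

243.54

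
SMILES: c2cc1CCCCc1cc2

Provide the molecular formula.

Heavy atoms from the SMILES: 10 C.
Implicit hydrogens by atom environment:
  4 × C: 2 H each → 8
  4 × C (aromatic): 1 H each → 4
  2 × C (aromatic): no H
  Total hydrogens = 12.
Molecular formula: C10H12

C10H12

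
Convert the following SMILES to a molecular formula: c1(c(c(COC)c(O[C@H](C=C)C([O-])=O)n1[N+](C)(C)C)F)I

C13H18FIN2O4

Heavy atoms from the SMILES: 13 C, 1 F, 1 I, 2 N, 4 O.
Implicit hydrogens by atom environment:
  4 × C: 3 H each → 12
  4 × C (aromatic): no H
  3 × O: no H
  2 × C: 2 H each → 4
  2 × C: 1 H each → 2
  1 × C: no H
  1 × F: no H
  1 × I: no H
  1 × N (aromatic): no H
  1 × N (charge +1): no H
  1 × O (charge -1): no H
  Total hydrogens = 18.
Molecular formula: C13H18FIN2O4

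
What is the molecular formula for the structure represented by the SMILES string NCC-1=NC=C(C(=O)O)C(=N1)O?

C6H7N3O3

Heavy atoms from the SMILES: 6 C, 3 N, 3 O.
Implicit hydrogens by atom environment:
  3 × C (aromatic): no H
  2 × N (aromatic): no H
  2 × O: 1 H each → 2
  1 × C: 2 H
  1 × C (aromatic): 1 H
  1 × C: no H
  1 × N: 2 H
  1 × O: no H
  Total hydrogens = 7.
Molecular formula: C6H7N3O3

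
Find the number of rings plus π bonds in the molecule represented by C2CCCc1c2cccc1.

Molecular formula from the SMILES: C10H12.
DoU = (2C + 2 + N − H − X)/2 = (2·10 + 2 + 0 − 12 − 0)/2 = 10/2 = 5.
(Structurally: 2 ring(s) + 3 π bond(s) = 5.)

5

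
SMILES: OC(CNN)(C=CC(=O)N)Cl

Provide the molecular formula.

C5H10ClN3O2

Heavy atoms from the SMILES: 5 C, 1 Cl, 3 N, 2 O.
Implicit hydrogens by atom environment:
  2 × C: 1 H each → 2
  2 × C: no H
  2 × N: 2 H each → 4
  1 × C: 2 H
  1 × Cl: no H
  1 × N: 1 H
  1 × O: 1 H
  1 × O: no H
  Total hydrogens = 10.
Molecular formula: C5H10ClN3O2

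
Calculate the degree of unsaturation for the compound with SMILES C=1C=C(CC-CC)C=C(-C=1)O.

Molecular formula from the SMILES: C10H14O.
DoU = (2C + 2 + N − H − X)/2 = (2·10 + 2 + 0 − 14 − 0)/2 = 8/2 = 4.
(Structurally: 1 ring(s) + 3 π bond(s) = 4.)

4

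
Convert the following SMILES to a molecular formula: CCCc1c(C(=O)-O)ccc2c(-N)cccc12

Heavy atoms from the SMILES: 14 C, 1 N, 2 O.
Implicit hydrogens by atom environment:
  5 × C (aromatic): 1 H each → 5
  5 × C (aromatic): no H
  2 × C: 2 H each → 4
  1 × C: 3 H
  1 × C: no H
  1 × N: 2 H
  1 × O: 1 H
  1 × O: no H
  Total hydrogens = 15.
Molecular formula: C14H15NO2

C14H15NO2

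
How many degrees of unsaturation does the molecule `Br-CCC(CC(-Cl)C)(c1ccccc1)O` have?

4

Molecular formula from the SMILES: C12H16BrClO.
DoU = (2C + 2 + N − H − X)/2 = (2·12 + 2 + 0 − 16 − 2)/2 = 8/2 = 4.
(Structurally: 1 ring(s) + 3 π bond(s) = 4.)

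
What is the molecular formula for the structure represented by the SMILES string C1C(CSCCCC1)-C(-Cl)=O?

Heavy atoms from the SMILES: 8 C, 1 Cl, 1 O, 1 S.
Implicit hydrogens by atom environment:
  6 × C: 2 H each → 12
  1 × C: 1 H
  1 × C: no H
  1 × Cl: no H
  1 × O: no H
  1 × S: no H
  Total hydrogens = 13.
Molecular formula: C8H13ClOS

C8H13ClOS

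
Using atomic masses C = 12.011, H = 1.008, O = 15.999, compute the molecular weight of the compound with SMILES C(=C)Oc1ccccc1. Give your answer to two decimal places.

Molecular formula: C8H8O.
M = 8×12.011 + 8×1.008 + 1×15.999 = 120.15 g/mol.

120.15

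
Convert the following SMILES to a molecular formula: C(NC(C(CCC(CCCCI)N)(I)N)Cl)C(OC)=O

Heavy atoms from the SMILES: 12 C, 1 Cl, 2 I, 3 N, 2 O.
Implicit hydrogens by atom environment:
  7 × C: 2 H each → 14
  2 × C: 1 H each → 2
  2 × C: no H
  2 × I: no H
  2 × N: 2 H each → 4
  2 × O: no H
  1 × C: 3 H
  1 × Cl: no H
  1 × N: 1 H
  Total hydrogens = 24.
Molecular formula: C12H24ClI2N3O2

C12H24ClI2N3O2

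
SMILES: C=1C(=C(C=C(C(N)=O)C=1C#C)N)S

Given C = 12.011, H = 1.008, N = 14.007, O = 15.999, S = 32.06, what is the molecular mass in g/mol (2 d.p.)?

192.24

Molecular formula: C9H8N2OS.
M = 9×12.011 + 8×1.008 + 2×14.007 + 1×15.999 + 1×32.06 = 192.24 g/mol.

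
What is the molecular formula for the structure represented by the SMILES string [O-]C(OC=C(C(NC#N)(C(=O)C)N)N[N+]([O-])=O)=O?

Heavy atoms from the SMILES: 7 C, 5 N, 6 O.
Implicit hydrogens by atom environment:
  5 × C: no H
  4 × O: no H
  2 × N: 1 H each → 2
  2 × O (charge -1): no H
  1 × C: 3 H
  1 × C: 1 H
  1 × N: 2 H
  1 × N: no H
  1 × N (charge +1): no H
  Total hydrogens = 8.
Net charge -1.
Molecular formula: C7H8N5O6-

C7H8N5O6-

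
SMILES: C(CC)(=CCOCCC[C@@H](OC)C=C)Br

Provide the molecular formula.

Heavy atoms from the SMILES: 1 Br, 12 C, 2 O.
Implicit hydrogens by atom environment:
  6 × C: 2 H each → 12
  3 × C: 1 H each → 3
  2 × C: 3 H each → 6
  2 × O: no H
  1 × Br: no H
  1 × C: no H
  Total hydrogens = 21.
Molecular formula: C12H21BrO2

C12H21BrO2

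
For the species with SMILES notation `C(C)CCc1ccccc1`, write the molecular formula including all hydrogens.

C10H14

Heavy atoms from the SMILES: 10 C.
Implicit hydrogens by atom environment:
  5 × C (aromatic): 1 H each → 5
  3 × C: 2 H each → 6
  1 × C: 3 H
  1 × C (aromatic): no H
  Total hydrogens = 14.
Molecular formula: C10H14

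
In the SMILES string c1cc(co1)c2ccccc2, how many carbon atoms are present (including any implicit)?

The symbol for carbon appears 10 times in the SMILES. Lowercase c denotes aromatic carbon and counts toward C.

10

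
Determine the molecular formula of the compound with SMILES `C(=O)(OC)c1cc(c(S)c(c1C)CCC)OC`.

Heavy atoms from the SMILES: 13 C, 3 O, 1 S.
Implicit hydrogens by atom environment:
  5 × C (aromatic): no H
  4 × C: 3 H each → 12
  3 × O: no H
  2 × C: 2 H each → 4
  1 × C (aromatic): 1 H
  1 × C: no H
  1 × S: 1 H
  Total hydrogens = 18.
Molecular formula: C13H18O3S

C13H18O3S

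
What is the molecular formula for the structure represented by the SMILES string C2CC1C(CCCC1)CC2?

Heavy atoms from the SMILES: 10 C.
Implicit hydrogens by atom environment:
  8 × C: 2 H each → 16
  2 × C: 1 H each → 2
  Total hydrogens = 18.
Molecular formula: C10H18

C10H18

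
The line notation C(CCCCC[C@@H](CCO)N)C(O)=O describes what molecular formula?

Heavy atoms from the SMILES: 10 C, 1 N, 3 O.
Implicit hydrogens by atom environment:
  8 × C: 2 H each → 16
  2 × O: 1 H each → 2
  1 × C: 1 H
  1 × C: no H
  1 × N: 2 H
  1 × O: no H
  Total hydrogens = 21.
Molecular formula: C10H21NO3

C10H21NO3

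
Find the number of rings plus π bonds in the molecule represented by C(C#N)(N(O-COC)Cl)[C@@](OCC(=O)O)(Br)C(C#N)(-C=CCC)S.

Molecular formula from the SMILES: C13H17BrClN3O5S.
DoU = (2C + 2 + N − H − X)/2 = (2·13 + 2 + 3 − 17 − 2)/2 = 12/2 = 6.
(Structurally: 0 ring(s) + 6 π bond(s) = 6.)

6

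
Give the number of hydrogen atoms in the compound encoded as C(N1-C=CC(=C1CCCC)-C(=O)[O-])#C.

Hydrogens are implicit in SMILES; fill each atom to its normal valence:
  3 × C: 2 H each → 6
  2 × C (aromatic): 1 H each → 2
  2 × C (aromatic): no H
  2 × C: no H
  1 × C: 3 H
  1 × C: 1 H
  1 × N (aromatic): no H
  1 × O: no H
  1 × O (charge -1): no H
  Total hydrogens = 12.

12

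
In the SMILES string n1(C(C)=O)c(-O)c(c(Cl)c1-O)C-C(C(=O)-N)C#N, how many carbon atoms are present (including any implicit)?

The symbol for carbon appears 10 times in the SMILES. Lowercase c denotes aromatic carbon and counts toward C.

10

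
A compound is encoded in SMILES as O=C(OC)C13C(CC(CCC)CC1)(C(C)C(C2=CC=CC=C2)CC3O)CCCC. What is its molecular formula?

Heavy atoms from the SMILES: 26 C, 3 O.
Implicit hydrogens by atom environment:
  9 × C: 2 H each → 18
  5 × C (aromatic): 1 H each → 5
  4 × C: 3 H each → 12
  4 × C: 1 H each → 4
  3 × C: no H
  2 × O: no H
  1 × C (aromatic): no H
  1 × O: 1 H
  Total hydrogens = 40.
Molecular formula: C26H40O3

C26H40O3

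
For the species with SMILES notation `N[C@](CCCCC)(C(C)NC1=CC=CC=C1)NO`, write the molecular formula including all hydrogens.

Heavy atoms from the SMILES: 14 C, 3 N, 1 O.
Implicit hydrogens by atom environment:
  5 × C (aromatic): 1 H each → 5
  4 × C: 2 H each → 8
  2 × C: 3 H each → 6
  2 × N: 1 H each → 2
  1 × C: 1 H
  1 × C: no H
  1 × C (aromatic): no H
  1 × N: 2 H
  1 × O: 1 H
  Total hydrogens = 25.
Molecular formula: C14H25N3O

C14H25N3O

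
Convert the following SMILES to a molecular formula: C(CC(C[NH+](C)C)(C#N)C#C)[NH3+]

Heavy atoms from the SMILES: 9 C, 3 N.
Implicit hydrogens by atom environment:
  3 × C: 2 H each → 6
  3 × C: no H
  2 × C: 3 H each → 6
  1 × C: 1 H
  1 × N (charge +1): 3 H
  1 × N (charge +1): 1 H
  1 × N: no H
  Total hydrogens = 17.
Net charge +2.
Molecular formula: [C9H17N3]2+

[C9H17N3]2+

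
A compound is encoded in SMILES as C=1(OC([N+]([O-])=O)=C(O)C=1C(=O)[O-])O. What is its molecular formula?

C5H2NO7-

Heavy atoms from the SMILES: 5 C, 1 N, 7 O.
Implicit hydrogens by atom environment:
  4 × C (aromatic): no H
  2 × O: 1 H each → 2
  2 × O: no H
  2 × O (charge -1): no H
  1 × C: no H
  1 × N (charge +1): no H
  1 × O (aromatic): no H
  Total hydrogens = 2.
Net charge -1.
Molecular formula: C5H2NO7-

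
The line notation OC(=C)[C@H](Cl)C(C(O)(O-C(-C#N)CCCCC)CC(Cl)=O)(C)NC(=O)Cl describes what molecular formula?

Heavy atoms from the SMILES: 16 C, 3 Cl, 2 N, 5 O.
Implicit hydrogens by atom environment:
  6 × C: 2 H each → 12
  6 × C: no H
  3 × Cl: no H
  3 × O: no H
  2 × C: 3 H each → 6
  2 × C: 1 H each → 2
  2 × O: 1 H each → 2
  1 × N: 1 H
  1 × N: no H
  Total hydrogens = 23.
Molecular formula: C16H23Cl3N2O5

C16H23Cl3N2O5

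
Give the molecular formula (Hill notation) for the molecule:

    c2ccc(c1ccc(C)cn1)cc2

Heavy atoms from the SMILES: 12 C, 1 N.
Implicit hydrogens by atom environment:
  8 × C (aromatic): 1 H each → 8
  3 × C (aromatic): no H
  1 × C: 3 H
  1 × N (aromatic): no H
  Total hydrogens = 11.
Molecular formula: C12H11N

C12H11N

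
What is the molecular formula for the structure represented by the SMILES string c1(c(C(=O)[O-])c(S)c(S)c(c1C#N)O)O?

C8H4NO4S2-

Heavy atoms from the SMILES: 8 C, 1 N, 4 O, 2 S.
Implicit hydrogens by atom environment:
  6 × C (aromatic): no H
  2 × C: no H
  2 × O: 1 H each → 2
  2 × S: 1 H each → 2
  1 × N: no H
  1 × O: no H
  1 × O (charge -1): no H
  Total hydrogens = 4.
Net charge -1.
Molecular formula: C8H4NO4S2-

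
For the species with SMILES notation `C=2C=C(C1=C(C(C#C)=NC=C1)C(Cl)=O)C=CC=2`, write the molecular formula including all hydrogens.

C14H8ClNO

Heavy atoms from the SMILES: 14 C, 1 Cl, 1 N, 1 O.
Implicit hydrogens by atom environment:
  7 × C (aromatic): 1 H each → 7
  4 × C (aromatic): no H
  2 × C: no H
  1 × C: 1 H
  1 × Cl: no H
  1 × N (aromatic): no H
  1 × O: no H
  Total hydrogens = 8.
Molecular formula: C14H8ClNO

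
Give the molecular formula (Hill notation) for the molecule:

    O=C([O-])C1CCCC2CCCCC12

Heavy atoms from the SMILES: 11 C, 2 O.
Implicit hydrogens by atom environment:
  7 × C: 2 H each → 14
  3 × C: 1 H each → 3
  1 × C: no H
  1 × O: no H
  1 × O (charge -1): no H
  Total hydrogens = 17.
Net charge -1.
Molecular formula: C11H17O2-

C11H17O2-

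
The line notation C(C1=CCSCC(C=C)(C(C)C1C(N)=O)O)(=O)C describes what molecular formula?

Heavy atoms from the SMILES: 13 C, 1 N, 3 O, 1 S.
Implicit hydrogens by atom environment:
  4 × C: 1 H each → 4
  4 × C: no H
  3 × C: 2 H each → 6
  2 × C: 3 H each → 6
  2 × O: no H
  1 × N: 2 H
  1 × O: 1 H
  1 × S: no H
  Total hydrogens = 19.
Molecular formula: C13H19NO3S

C13H19NO3S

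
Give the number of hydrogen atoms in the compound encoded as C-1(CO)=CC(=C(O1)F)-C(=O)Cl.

Hydrogens are implicit in SMILES; fill each atom to its normal valence:
  3 × C (aromatic): no H
  1 × C: 2 H
  1 × C (aromatic): 1 H
  1 × C: no H
  1 × Cl: no H
  1 × F: no H
  1 × O: 1 H
  1 × O (aromatic): no H
  1 × O: no H
  Total hydrogens = 4.

4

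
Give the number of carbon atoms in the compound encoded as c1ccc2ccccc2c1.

10

The symbol for carbon appears 10 times in the SMILES. Lowercase c denotes aromatic carbon and counts toward C.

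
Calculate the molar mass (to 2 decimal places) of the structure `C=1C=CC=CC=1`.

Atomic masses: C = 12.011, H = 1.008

Molecular formula: C6H6.
M = 6×12.011 + 6×1.008 = 78.11 g/mol.

78.11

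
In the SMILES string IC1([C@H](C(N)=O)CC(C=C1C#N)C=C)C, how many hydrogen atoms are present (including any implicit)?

13

Hydrogens are implicit in SMILES; fill each atom to its normal valence:
  4 × C: 1 H each → 4
  4 × C: no H
  2 × C: 2 H each → 4
  1 × C: 3 H
  1 × I: no H
  1 × N: 2 H
  1 × N: no H
  1 × O: no H
  Total hydrogens = 13.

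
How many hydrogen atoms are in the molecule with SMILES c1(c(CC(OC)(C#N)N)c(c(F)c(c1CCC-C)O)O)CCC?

25

Hydrogens are implicit in SMILES; fill each atom to its normal valence:
  6 × C: 2 H each → 12
  6 × C (aromatic): no H
  3 × C: 3 H each → 9
  2 × C: no H
  2 × O: 1 H each → 2
  1 × F: no H
  1 × N: 2 H
  1 × N: no H
  1 × O: no H
  Total hydrogens = 25.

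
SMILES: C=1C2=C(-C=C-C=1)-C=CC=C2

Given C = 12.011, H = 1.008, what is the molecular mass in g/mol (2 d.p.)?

Molecular formula: C10H8.
M = 10×12.011 + 8×1.008 = 128.17 g/mol.

128.17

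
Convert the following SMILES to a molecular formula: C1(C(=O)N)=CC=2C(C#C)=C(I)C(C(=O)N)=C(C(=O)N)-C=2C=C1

C15H10IN3O3

Heavy atoms from the SMILES: 15 C, 1 I, 3 N, 3 O.
Implicit hydrogens by atom environment:
  7 × C (aromatic): no H
  4 × C: no H
  3 × C (aromatic): 1 H each → 3
  3 × N: 2 H each → 6
  3 × O: no H
  1 × C: 1 H
  1 × I: no H
  Total hydrogens = 10.
Molecular formula: C15H10IN3O3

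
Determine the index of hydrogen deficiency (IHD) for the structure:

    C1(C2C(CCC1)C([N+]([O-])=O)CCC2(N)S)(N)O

3

Molecular formula from the SMILES: C10H19N3O3S.
DoU = (2C + 2 + N − H − X)/2 = (2·10 + 2 + 3 − 19 − 0)/2 = 6/2 = 3.
(Structurally: 2 ring(s) + 1 π bond(s) = 3.)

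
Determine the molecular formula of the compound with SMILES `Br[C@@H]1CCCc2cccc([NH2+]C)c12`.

C11H15BrN+

Heavy atoms from the SMILES: 1 Br, 11 C, 1 N.
Implicit hydrogens by atom environment:
  3 × C: 2 H each → 6
  3 × C (aromatic): 1 H each → 3
  3 × C (aromatic): no H
  1 × Br: no H
  1 × C: 3 H
  1 × C: 1 H
  1 × N (charge +1): 2 H
  Total hydrogens = 15.
Net charge +1.
Molecular formula: C11H15BrN+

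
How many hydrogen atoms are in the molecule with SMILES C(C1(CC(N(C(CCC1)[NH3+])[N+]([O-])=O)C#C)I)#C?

15

Hydrogens are implicit in SMILES; fill each atom to its normal valence:
  4 × C: 2 H each → 8
  4 × C: 1 H each → 4
  3 × C: no H
  1 × I: no H
  1 × N (charge +1): 3 H
  1 × N: no H
  1 × N (charge +1): no H
  1 × O: no H
  1 × O (charge -1): no H
  Total hydrogens = 15.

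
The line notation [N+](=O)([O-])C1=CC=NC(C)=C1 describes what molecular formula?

Heavy atoms from the SMILES: 6 C, 2 N, 2 O.
Implicit hydrogens by atom environment:
  3 × C (aromatic): 1 H each → 3
  2 × C (aromatic): no H
  1 × C: 3 H
  1 × N (aromatic): no H
  1 × N (charge +1): no H
  1 × O: no H
  1 × O (charge -1): no H
  Total hydrogens = 6.
Molecular formula: C6H6N2O2

C6H6N2O2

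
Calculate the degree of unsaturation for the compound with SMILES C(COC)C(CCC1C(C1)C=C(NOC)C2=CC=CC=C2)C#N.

Molecular formula from the SMILES: C19H26N2O2.
DoU = (2C + 2 + N − H − X)/2 = (2·19 + 2 + 2 − 26 − 0)/2 = 16/2 = 8.
(Structurally: 2 ring(s) + 6 π bond(s) = 8.)

8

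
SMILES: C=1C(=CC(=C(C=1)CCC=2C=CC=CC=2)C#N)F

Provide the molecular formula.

Heavy atoms from the SMILES: 15 C, 1 F, 1 N.
Implicit hydrogens by atom environment:
  8 × C (aromatic): 1 H each → 8
  4 × C (aromatic): no H
  2 × C: 2 H each → 4
  1 × C: no H
  1 × F: no H
  1 × N: no H
  Total hydrogens = 12.
Molecular formula: C15H12FN

C15H12FN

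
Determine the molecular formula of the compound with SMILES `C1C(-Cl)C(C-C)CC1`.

C7H13Cl

Heavy atoms from the SMILES: 7 C, 1 Cl.
Implicit hydrogens by atom environment:
  4 × C: 2 H each → 8
  2 × C: 1 H each → 2
  1 × C: 3 H
  1 × Cl: no H
  Total hydrogens = 13.
Molecular formula: C7H13Cl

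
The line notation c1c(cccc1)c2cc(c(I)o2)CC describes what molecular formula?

C12H11IO

Heavy atoms from the SMILES: 12 C, 1 I, 1 O.
Implicit hydrogens by atom environment:
  6 × C (aromatic): 1 H each → 6
  4 × C (aromatic): no H
  1 × C: 3 H
  1 × C: 2 H
  1 × I: no H
  1 × O (aromatic): no H
  Total hydrogens = 11.
Molecular formula: C12H11IO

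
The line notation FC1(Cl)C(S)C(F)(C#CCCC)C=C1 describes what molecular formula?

C10H11ClF2S

Heavy atoms from the SMILES: 10 C, 1 Cl, 2 F, 1 S.
Implicit hydrogens by atom environment:
  4 × C: no H
  3 × C: 1 H each → 3
  2 × C: 2 H each → 4
  2 × F: no H
  1 × C: 3 H
  1 × Cl: no H
  1 × S: 1 H
  Total hydrogens = 11.
Molecular formula: C10H11ClF2S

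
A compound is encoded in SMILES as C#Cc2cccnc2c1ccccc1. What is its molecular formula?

Heavy atoms from the SMILES: 13 C, 1 N.
Implicit hydrogens by atom environment:
  8 × C (aromatic): 1 H each → 8
  3 × C (aromatic): no H
  1 × C: 1 H
  1 × C: no H
  1 × N (aromatic): no H
  Total hydrogens = 9.
Molecular formula: C13H9N

C13H9N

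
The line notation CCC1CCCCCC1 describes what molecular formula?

C9H18

Heavy atoms from the SMILES: 9 C.
Implicit hydrogens by atom environment:
  7 × C: 2 H each → 14
  1 × C: 3 H
  1 × C: 1 H
  Total hydrogens = 18.
Molecular formula: C9H18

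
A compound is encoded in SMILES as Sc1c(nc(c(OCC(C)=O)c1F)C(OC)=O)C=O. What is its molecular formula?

Heavy atoms from the SMILES: 11 C, 1 F, 1 N, 5 O, 1 S.
Implicit hydrogens by atom environment:
  5 × C (aromatic): no H
  5 × O: no H
  2 × C: 3 H each → 6
  2 × C: no H
  1 × C: 2 H
  1 × C: 1 H
  1 × F: no H
  1 × N (aromatic): no H
  1 × S: 1 H
  Total hydrogens = 10.
Molecular formula: C11H10FNO5S

C11H10FNO5S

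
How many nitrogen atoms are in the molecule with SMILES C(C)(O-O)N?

The symbol for nitrogen appears 1 time in the SMILES.

1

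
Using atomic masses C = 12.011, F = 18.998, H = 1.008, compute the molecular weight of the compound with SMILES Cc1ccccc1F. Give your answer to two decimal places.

Molecular formula: C7H7F.
M = 7×12.011 + 1×18.998 + 7×1.008 = 110.13 g/mol.

110.13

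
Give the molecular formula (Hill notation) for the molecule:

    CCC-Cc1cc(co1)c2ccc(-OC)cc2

Heavy atoms from the SMILES: 15 C, 2 O.
Implicit hydrogens by atom environment:
  6 × C (aromatic): 1 H each → 6
  4 × C (aromatic): no H
  3 × C: 2 H each → 6
  2 × C: 3 H each → 6
  1 × O (aromatic): no H
  1 × O: no H
  Total hydrogens = 18.
Molecular formula: C15H18O2

C15H18O2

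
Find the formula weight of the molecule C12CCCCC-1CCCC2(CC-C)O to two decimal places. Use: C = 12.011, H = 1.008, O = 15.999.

Molecular formula: C13H24O.
M = 13×12.011 + 24×1.008 + 1×15.999 = 196.33 g/mol.

196.33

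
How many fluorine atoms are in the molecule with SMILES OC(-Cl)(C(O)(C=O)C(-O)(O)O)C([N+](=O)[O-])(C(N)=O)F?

The symbol for fluorine appears 1 time in the SMILES.

1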